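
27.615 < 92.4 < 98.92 True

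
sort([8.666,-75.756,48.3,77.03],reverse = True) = [77.03,48.3,8.666,-75.756]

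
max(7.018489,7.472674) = 7.472674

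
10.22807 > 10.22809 False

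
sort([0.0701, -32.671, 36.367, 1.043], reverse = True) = [36.367, 1.043, 0.0701, -32.671]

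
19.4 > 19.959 False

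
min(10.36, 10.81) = 10.36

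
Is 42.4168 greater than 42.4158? Yes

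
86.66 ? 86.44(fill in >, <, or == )>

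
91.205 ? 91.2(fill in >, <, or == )>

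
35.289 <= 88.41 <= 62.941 False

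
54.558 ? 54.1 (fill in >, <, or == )>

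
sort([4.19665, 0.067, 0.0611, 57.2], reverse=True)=[57.2, 4.19665, 0.067, 0.0611]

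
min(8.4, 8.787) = 8.4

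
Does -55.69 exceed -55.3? No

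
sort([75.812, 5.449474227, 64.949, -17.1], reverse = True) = [75.812, 64.949, 5.449474227, -17.1]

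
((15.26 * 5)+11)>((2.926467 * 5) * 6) False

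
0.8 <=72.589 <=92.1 True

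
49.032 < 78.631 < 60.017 False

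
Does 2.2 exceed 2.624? No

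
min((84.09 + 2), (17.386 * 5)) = 86.09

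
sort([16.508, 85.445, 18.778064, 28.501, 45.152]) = [16.508, 18.778064, 28.501, 45.152, 85.445]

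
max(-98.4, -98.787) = -98.4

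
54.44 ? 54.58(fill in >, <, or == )<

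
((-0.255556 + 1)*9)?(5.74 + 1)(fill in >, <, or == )<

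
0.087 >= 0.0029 True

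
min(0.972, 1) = 0.972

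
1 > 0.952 True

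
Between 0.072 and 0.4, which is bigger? 0.4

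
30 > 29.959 True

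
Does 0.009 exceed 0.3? No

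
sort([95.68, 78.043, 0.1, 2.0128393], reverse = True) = [95.68, 78.043, 2.0128393, 0.1]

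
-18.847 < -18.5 True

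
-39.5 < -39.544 False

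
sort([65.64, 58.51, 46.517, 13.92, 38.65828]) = [13.92, 38.65828, 46.517, 58.51, 65.64]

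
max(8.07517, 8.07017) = 8.07517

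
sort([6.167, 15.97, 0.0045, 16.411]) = [0.0045, 6.167, 15.97, 16.411]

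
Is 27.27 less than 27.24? No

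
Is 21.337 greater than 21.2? Yes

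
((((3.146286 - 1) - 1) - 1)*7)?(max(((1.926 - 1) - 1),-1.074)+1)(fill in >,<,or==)>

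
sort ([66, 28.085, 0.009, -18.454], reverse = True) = [66, 28.085, 0.009, -18.454]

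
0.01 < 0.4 True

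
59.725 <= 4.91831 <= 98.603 False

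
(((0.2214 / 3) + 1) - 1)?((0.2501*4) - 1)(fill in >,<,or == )>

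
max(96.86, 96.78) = 96.86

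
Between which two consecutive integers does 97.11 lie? 97 and 98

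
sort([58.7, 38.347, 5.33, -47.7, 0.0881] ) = [-47.7, 0.0881, 5.33, 38.347, 58.7]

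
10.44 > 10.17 True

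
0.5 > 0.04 True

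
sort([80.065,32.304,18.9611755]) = [18.9611755,32.304,80.065]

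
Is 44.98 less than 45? Yes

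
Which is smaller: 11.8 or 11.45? 11.45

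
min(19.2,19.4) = 19.2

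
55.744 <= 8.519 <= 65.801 False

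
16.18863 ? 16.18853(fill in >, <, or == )>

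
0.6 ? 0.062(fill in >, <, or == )>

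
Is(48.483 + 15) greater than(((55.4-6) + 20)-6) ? Yes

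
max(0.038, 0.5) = 0.5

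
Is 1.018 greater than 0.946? Yes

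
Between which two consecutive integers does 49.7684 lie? 49 and 50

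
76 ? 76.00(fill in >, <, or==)==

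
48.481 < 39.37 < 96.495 False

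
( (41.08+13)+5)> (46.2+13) False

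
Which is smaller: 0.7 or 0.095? 0.095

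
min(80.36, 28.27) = 28.27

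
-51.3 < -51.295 True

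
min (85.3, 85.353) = 85.3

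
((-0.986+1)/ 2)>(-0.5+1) False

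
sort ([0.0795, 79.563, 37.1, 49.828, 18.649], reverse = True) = [79.563, 49.828, 37.1, 18.649, 0.0795]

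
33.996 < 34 True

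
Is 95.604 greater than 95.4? Yes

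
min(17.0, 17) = 17.0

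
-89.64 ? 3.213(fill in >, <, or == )<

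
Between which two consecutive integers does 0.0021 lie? 0 and 1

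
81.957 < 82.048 True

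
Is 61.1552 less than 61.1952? Yes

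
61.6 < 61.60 False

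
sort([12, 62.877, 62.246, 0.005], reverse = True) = [62.877, 62.246, 12, 0.005]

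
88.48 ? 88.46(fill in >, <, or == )>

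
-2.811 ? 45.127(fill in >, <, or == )<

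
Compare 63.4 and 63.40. They are equal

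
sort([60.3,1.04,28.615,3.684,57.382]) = [1.04,3.684,28.615,57.382,60.3]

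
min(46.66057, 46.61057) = 46.61057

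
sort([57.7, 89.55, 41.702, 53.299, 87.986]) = [41.702, 53.299, 57.7, 87.986, 89.55]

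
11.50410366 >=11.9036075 False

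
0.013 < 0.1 True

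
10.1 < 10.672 True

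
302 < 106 False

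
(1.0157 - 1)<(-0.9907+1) False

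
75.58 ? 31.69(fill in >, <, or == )>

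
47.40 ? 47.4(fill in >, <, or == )==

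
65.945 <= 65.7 False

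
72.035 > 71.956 True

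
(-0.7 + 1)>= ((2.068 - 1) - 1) True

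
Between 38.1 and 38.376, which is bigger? 38.376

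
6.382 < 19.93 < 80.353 True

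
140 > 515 False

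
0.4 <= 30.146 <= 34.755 True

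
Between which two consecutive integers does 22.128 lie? 22 and 23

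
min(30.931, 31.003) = 30.931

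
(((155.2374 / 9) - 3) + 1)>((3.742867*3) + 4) True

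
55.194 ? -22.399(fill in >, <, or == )>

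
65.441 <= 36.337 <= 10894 False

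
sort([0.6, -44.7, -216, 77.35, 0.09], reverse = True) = [77.35, 0.6, 0.09, -44.7, -216]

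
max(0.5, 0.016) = 0.5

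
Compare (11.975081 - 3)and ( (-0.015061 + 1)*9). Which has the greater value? (11.975081 - 3)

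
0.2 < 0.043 False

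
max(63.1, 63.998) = 63.998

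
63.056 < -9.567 False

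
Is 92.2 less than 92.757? Yes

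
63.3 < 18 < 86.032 False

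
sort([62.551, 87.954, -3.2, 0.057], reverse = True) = [87.954, 62.551, 0.057, -3.2]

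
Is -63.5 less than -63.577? No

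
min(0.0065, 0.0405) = 0.0065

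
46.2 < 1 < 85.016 False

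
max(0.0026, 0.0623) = 0.0623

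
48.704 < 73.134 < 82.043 True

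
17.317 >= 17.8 False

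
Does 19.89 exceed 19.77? Yes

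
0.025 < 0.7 True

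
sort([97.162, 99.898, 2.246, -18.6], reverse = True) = [99.898, 97.162, 2.246, -18.6]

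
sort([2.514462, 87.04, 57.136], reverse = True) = [87.04, 57.136, 2.514462]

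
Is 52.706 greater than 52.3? Yes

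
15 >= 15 True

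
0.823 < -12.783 False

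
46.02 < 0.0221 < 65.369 False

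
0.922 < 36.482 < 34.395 False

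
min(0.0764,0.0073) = 0.0073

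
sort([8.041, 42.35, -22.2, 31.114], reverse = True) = [42.35, 31.114, 8.041, -22.2]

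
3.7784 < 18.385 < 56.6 True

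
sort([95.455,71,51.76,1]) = [1,51.76,71,95.455]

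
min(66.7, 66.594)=66.594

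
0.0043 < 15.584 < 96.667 True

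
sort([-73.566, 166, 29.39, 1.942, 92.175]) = [-73.566, 1.942, 29.39, 92.175, 166]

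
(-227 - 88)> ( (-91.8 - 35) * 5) True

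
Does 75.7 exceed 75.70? No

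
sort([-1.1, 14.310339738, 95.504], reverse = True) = [95.504, 14.310339738, -1.1]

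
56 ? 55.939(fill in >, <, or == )>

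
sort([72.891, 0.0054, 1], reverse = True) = [72.891, 1, 0.0054]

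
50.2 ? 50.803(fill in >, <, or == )<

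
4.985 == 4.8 False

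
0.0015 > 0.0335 False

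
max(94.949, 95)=95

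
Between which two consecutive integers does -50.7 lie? -51 and -50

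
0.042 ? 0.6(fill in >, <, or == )<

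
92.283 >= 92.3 False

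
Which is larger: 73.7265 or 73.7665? 73.7665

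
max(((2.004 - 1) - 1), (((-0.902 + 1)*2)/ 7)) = 0.028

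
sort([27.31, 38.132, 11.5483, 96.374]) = [11.5483, 27.31, 38.132, 96.374]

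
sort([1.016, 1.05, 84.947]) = [1.016, 1.05, 84.947]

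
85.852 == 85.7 False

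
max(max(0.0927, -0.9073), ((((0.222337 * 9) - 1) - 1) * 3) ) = 0.0927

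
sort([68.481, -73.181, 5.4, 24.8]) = [-73.181, 5.4, 24.8, 68.481]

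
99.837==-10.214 False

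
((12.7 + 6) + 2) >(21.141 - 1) True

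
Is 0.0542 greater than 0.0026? Yes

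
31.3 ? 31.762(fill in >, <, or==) <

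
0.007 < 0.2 True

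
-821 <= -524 True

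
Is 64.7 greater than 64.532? Yes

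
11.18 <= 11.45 True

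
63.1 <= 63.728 True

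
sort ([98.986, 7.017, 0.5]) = [0.5, 7.017, 98.986]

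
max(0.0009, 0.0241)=0.0241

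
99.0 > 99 False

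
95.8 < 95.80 False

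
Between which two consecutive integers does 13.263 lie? 13 and 14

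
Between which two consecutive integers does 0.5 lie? 0 and 1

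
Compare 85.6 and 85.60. They are equal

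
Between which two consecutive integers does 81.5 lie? 81 and 82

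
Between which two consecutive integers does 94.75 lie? 94 and 95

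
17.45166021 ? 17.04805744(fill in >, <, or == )>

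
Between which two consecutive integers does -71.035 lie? -72 and -71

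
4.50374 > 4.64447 False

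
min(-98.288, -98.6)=-98.6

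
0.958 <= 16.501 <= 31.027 True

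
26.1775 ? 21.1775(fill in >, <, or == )>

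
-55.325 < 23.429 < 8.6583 False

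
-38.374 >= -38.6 True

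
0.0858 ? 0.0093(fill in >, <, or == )>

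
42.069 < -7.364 False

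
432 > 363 True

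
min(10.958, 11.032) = 10.958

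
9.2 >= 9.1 True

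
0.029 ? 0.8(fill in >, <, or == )<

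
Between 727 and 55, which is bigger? 727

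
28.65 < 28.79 True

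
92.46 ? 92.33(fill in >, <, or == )>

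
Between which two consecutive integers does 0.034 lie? 0 and 1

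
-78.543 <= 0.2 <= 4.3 True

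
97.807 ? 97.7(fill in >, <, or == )>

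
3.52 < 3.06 False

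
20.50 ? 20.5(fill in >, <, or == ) ==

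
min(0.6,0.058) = 0.058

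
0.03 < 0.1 True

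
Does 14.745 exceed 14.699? Yes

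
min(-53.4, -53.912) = -53.912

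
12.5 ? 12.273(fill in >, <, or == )>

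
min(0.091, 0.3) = 0.091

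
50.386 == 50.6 False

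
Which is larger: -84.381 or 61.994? 61.994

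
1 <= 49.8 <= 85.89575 True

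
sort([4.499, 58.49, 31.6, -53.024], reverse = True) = [58.49, 31.6, 4.499, -53.024]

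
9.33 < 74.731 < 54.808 False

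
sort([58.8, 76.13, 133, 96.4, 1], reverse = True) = [133, 96.4, 76.13, 58.8, 1]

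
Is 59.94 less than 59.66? No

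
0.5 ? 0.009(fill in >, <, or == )>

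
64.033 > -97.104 True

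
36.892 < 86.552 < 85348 True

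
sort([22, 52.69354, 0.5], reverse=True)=[52.69354, 22, 0.5]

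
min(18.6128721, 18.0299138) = 18.0299138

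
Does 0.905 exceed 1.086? No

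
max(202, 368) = 368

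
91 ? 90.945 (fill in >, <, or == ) >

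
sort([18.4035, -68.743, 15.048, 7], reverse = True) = [18.4035, 15.048, 7, -68.743]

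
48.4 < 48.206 False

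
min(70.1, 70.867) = 70.1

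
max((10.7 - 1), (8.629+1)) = 9.7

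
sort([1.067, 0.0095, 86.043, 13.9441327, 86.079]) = [0.0095, 1.067, 13.9441327, 86.043, 86.079]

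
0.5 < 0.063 False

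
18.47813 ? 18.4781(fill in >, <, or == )>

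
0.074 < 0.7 True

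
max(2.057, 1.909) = 2.057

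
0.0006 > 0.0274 False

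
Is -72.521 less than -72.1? Yes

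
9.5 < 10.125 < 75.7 True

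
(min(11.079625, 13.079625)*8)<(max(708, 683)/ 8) False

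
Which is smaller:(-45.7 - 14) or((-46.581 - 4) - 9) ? (-45.7 - 14)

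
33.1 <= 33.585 True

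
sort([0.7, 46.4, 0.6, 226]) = [0.6, 0.7, 46.4, 226]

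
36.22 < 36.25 True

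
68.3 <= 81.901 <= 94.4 True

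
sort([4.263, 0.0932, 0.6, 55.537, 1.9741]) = [0.0932, 0.6, 1.9741, 4.263, 55.537]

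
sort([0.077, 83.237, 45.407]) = [0.077, 45.407, 83.237]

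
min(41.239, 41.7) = 41.239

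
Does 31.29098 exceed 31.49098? No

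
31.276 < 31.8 True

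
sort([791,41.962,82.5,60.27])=[41.962,60.27,82.5,791]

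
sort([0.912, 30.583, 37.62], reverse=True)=[37.62, 30.583, 0.912]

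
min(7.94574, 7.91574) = 7.91574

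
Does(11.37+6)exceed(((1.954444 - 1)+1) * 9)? No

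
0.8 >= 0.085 True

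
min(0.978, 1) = 0.978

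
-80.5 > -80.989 True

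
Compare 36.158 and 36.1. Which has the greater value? 36.158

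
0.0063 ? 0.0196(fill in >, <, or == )<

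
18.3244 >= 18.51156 False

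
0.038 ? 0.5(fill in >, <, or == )<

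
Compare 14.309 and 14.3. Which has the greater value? 14.309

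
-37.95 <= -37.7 True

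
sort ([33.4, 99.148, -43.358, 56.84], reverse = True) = [99.148, 56.84, 33.4, -43.358]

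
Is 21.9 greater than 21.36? Yes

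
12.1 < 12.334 True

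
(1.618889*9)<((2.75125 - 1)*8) False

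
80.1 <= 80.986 True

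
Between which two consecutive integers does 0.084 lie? 0 and 1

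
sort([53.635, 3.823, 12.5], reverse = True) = [53.635, 12.5, 3.823]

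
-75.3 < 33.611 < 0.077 False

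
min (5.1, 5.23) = 5.1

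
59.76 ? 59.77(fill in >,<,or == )<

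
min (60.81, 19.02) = 19.02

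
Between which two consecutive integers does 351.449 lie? 351 and 352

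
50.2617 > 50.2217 True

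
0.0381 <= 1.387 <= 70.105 True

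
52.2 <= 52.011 False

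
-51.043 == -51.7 False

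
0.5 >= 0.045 True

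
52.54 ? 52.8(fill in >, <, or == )<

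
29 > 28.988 True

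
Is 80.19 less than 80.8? Yes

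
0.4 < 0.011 False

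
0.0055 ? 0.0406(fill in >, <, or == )<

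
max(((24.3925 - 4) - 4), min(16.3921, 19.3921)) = 16.3925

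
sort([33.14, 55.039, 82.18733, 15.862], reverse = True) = [82.18733, 55.039, 33.14, 15.862]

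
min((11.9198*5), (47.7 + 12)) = 59.599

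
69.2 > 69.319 False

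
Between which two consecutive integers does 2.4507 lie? 2 and 3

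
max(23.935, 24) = 24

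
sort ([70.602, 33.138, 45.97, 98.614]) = [33.138, 45.97, 70.602, 98.614]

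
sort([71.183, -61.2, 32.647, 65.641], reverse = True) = [71.183, 65.641, 32.647, -61.2]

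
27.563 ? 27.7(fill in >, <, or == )<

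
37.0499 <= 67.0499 True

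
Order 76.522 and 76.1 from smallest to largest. 76.1, 76.522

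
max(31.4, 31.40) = 31.40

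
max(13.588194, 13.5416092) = 13.588194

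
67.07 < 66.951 False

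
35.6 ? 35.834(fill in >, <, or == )<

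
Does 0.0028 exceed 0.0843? No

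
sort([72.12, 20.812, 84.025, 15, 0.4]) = [0.4, 15, 20.812, 72.12, 84.025]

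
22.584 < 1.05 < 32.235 False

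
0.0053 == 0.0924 False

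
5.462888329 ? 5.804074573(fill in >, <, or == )<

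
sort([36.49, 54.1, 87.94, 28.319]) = [28.319, 36.49, 54.1, 87.94]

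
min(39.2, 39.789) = 39.2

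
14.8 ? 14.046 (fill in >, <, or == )>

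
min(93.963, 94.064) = 93.963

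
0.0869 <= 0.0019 False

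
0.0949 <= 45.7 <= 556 True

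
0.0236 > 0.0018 True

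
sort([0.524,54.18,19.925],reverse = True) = [54.18,19.925,0.524]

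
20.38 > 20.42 False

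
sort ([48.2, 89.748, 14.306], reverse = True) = [89.748, 48.2, 14.306]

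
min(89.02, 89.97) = 89.02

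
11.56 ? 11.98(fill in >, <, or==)<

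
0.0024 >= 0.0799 False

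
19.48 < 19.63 True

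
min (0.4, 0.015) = 0.015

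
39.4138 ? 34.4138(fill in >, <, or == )>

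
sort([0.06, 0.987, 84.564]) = [0.06, 0.987, 84.564]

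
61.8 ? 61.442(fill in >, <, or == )>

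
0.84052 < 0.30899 False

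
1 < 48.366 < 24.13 False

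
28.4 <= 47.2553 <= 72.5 True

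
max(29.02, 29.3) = 29.3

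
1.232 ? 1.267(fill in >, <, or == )<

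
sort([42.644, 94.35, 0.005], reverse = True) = [94.35, 42.644, 0.005]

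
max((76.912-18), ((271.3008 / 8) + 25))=58.9126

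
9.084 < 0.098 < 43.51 False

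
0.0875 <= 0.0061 False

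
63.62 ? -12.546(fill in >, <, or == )>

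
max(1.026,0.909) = 1.026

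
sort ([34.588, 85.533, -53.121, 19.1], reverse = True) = [85.533, 34.588, 19.1, -53.121]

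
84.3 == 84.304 False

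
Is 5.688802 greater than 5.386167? Yes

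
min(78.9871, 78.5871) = 78.5871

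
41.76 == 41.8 False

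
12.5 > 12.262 True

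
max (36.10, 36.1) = 36.1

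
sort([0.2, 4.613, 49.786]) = [0.2, 4.613, 49.786]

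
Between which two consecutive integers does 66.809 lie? 66 and 67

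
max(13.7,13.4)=13.7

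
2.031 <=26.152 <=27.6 True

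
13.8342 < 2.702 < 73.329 False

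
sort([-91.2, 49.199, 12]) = [-91.2, 12, 49.199]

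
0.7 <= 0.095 False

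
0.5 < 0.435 False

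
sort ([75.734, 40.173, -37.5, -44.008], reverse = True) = [75.734, 40.173, -37.5, -44.008]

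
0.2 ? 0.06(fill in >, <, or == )>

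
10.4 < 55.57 True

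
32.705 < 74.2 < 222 True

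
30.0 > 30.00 False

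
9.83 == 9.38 False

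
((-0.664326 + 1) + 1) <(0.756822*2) True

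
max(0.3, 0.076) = 0.3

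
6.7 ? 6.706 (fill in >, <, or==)<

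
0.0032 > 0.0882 False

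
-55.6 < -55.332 True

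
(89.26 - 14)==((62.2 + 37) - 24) False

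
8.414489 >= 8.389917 True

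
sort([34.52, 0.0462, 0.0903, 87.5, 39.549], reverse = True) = [87.5, 39.549, 34.52, 0.0903, 0.0462]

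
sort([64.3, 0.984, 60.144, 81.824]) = [0.984, 60.144, 64.3, 81.824]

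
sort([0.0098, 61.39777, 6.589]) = [0.0098, 6.589, 61.39777]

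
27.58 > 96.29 False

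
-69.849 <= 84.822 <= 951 True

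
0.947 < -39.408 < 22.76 False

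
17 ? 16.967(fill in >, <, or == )>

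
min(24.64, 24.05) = 24.05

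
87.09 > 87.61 False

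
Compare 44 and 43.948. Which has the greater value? 44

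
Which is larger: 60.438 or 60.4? 60.438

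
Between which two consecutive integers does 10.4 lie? 10 and 11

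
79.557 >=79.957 False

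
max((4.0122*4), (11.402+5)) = 16.402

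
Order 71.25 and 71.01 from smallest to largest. 71.01, 71.25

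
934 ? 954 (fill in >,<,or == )<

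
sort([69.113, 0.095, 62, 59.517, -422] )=[-422, 0.095, 59.517, 62, 69.113]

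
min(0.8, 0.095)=0.095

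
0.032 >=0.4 False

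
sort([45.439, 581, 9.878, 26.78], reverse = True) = [581, 45.439, 26.78, 9.878]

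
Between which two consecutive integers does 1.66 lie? 1 and 2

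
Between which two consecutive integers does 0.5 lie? 0 and 1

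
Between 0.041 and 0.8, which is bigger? 0.8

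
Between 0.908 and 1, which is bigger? 1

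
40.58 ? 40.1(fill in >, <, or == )>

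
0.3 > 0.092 True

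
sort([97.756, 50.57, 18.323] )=[18.323, 50.57, 97.756]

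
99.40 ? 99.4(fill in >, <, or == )==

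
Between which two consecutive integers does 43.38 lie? 43 and 44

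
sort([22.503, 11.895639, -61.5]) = [-61.5, 11.895639, 22.503]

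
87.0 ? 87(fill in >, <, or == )==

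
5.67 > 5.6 True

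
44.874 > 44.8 True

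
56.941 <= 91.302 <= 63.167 False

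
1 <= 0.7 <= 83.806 False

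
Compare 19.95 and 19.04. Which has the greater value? 19.95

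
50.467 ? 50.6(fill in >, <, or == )<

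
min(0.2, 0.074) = 0.074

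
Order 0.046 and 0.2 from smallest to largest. 0.046, 0.2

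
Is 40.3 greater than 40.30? No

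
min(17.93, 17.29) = 17.29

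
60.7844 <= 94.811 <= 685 True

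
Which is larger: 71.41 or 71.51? 71.51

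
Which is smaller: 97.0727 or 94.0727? 94.0727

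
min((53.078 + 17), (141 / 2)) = 70.078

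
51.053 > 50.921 True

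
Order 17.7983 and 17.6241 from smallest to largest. 17.6241, 17.7983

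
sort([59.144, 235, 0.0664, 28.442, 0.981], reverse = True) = [235, 59.144, 28.442, 0.981, 0.0664]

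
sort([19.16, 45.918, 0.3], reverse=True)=[45.918, 19.16, 0.3]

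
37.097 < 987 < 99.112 False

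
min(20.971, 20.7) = 20.7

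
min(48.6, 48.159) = 48.159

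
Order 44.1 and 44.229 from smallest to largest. 44.1, 44.229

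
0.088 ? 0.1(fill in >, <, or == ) <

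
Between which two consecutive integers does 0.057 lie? 0 and 1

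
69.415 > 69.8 False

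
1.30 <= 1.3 True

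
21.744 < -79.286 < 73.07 False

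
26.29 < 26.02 False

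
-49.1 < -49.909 False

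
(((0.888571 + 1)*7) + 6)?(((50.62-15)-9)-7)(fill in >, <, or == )<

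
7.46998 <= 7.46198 False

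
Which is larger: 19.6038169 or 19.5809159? 19.6038169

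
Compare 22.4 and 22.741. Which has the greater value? 22.741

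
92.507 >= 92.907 False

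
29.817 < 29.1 False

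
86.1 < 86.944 True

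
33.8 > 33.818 False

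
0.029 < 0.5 True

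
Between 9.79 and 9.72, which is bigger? 9.79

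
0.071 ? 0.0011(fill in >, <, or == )>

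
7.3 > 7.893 False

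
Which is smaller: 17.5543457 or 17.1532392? 17.1532392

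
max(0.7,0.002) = 0.7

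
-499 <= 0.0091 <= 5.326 True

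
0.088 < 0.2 True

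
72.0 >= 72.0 True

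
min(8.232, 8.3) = 8.232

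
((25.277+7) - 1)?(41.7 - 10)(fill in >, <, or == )<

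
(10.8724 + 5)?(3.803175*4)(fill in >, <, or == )>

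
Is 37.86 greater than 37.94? No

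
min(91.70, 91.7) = 91.70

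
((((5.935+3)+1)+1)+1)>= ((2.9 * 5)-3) True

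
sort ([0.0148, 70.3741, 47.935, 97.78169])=[0.0148, 47.935, 70.3741, 97.78169]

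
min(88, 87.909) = 87.909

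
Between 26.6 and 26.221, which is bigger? 26.6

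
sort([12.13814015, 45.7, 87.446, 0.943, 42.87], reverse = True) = [87.446, 45.7, 42.87, 12.13814015, 0.943]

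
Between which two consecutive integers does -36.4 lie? -37 and -36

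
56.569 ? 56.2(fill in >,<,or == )>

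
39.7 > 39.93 False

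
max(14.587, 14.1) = 14.587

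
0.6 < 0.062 False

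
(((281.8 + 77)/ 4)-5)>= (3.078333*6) True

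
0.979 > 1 False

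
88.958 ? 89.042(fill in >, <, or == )<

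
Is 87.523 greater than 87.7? No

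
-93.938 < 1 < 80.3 True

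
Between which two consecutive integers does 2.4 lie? 2 and 3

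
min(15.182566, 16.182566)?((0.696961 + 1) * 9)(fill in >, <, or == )<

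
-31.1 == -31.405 False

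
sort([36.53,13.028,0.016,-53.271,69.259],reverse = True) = [69.259,36.53,13.028,0.016,-53.271]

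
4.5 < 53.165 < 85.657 True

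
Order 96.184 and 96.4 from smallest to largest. 96.184, 96.4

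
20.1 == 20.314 False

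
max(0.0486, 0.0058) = 0.0486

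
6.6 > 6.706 False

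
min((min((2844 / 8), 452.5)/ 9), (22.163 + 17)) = 39.163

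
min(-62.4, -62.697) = -62.697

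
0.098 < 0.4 True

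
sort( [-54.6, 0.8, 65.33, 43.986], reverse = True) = [65.33, 43.986, 0.8, -54.6]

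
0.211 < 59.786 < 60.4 True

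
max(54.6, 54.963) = 54.963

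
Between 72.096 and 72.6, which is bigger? 72.6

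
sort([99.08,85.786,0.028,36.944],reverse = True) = [99.08,85.786,36.944,0.028]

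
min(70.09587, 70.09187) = 70.09187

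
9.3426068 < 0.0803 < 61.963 False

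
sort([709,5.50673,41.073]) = [5.50673,41.073,709]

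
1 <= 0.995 False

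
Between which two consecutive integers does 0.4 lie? 0 and 1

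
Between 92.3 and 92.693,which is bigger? 92.693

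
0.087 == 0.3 False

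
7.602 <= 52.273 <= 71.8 True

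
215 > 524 False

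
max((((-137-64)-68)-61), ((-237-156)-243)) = -330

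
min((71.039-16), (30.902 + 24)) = 54.902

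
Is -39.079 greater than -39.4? Yes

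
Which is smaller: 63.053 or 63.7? 63.053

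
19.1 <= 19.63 True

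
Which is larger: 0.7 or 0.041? 0.7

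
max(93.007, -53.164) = 93.007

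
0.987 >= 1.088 False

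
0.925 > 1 False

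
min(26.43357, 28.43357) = 26.43357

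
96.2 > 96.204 False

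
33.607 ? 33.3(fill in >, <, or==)>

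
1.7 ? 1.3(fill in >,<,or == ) >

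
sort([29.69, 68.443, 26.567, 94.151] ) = [26.567, 29.69, 68.443, 94.151]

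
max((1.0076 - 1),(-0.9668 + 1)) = 0.0332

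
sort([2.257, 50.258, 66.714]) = [2.257, 50.258, 66.714]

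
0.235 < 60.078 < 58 False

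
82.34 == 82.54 False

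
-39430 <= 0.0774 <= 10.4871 True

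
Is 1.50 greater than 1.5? No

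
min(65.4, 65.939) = 65.4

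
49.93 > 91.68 False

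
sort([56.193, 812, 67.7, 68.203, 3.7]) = [3.7, 56.193, 67.7, 68.203, 812]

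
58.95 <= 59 True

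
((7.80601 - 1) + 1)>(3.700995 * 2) True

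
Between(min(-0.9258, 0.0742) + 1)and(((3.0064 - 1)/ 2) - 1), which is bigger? (min(-0.9258, 0.0742) + 1)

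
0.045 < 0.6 True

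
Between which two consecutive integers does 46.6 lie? 46 and 47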